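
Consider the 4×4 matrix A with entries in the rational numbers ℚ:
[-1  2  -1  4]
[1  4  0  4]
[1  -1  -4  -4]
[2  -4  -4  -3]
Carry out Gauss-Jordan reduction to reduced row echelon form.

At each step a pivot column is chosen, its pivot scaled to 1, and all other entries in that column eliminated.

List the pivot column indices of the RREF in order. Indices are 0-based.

[1] R0 /= -1  ⇒  (1, -2, 1, -4)
     R1 -= 1·R0  ⇒  (0, 6, -1, 8)
     R2 -= 1·R0  ⇒  (0, 1, -5, 0)
     R3 -= 2·R0  ⇒  (0, 0, -6, 5)
[2] R1 /= 6  ⇒  (0, 1, -1/6, 4/3)
     R0 -= -2·R1  ⇒  (1, 0, 2/3, -4/3)
     R2 -= 1·R1  ⇒  (0, 0, -29/6, -4/3)
[3] R2 /= -29/6  ⇒  (0, 0, 1, 8/29)
     R0 -= 2/3·R2  ⇒  (1, 0, 0, -44/29)
     R1 -= -1/6·R2  ⇒  (0, 1, 0, 40/29)
     R3 -= -6·R2  ⇒  (0, 0, 0, 193/29)
[4] R3 /= 193/29  ⇒  (0, 0, 0, 1)
     R0 -= -44/29·R3  ⇒  (1, 0, 0, 0)
     R1 -= 40/29·R3  ⇒  (0, 1, 0, 0)
     R2 -= 8/29·R3  ⇒  (0, 0, 1, 0)

pivot columns: 0, 1, 2, 3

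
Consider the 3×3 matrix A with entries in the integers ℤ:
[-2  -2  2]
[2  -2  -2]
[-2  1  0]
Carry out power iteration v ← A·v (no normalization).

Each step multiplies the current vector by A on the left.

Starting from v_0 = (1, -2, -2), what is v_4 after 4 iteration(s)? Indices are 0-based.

v_0 = (1, -2, -2).
v_1 = A·v_0 = (-2, 10, -4).
v_2 = A·v_1 = (-24, -16, 14).
v_3 = A·v_2 = (108, -44, 32).
v_4 = A·v_3 = (-64, 240, -260).

v_4 = (-64, 240, -260)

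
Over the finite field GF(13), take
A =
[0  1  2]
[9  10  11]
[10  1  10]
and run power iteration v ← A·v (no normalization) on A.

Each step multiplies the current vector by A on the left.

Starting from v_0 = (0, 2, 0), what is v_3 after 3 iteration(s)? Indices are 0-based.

v_0 = (0, 2, 0).
v_1 = A·v_0 = (2, 7, 2).
v_2 = A·v_1 = (11, 6, 8).
v_3 = A·v_2 = (9, 0, 1).

v_3 = (9, 0, 1)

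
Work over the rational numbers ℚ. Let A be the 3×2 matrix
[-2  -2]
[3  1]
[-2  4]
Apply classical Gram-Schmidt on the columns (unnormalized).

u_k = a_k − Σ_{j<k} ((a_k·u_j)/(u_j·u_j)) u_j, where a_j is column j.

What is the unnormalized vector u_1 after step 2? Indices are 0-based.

Step 1: u_0 = a_0 = (-2, 3, -2).
Step 2: u_1 = a_1 − (-1/17)·u_0 = (-36/17, 20/17, 66/17).

u_1 = (-36/17, 20/17, 66/17)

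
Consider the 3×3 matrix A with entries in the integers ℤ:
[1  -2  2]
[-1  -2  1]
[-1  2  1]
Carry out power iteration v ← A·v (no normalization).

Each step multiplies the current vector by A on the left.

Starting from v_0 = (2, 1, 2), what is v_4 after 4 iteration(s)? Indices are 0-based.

v_4 = (12, 34, -54)

v_0 = (2, 1, 2).
v_1 = A·v_0 = (4, -2, 2).
v_2 = A·v_1 = (12, 2, -6).
v_3 = A·v_2 = (-4, -22, -14).
v_4 = A·v_3 = (12, 34, -54).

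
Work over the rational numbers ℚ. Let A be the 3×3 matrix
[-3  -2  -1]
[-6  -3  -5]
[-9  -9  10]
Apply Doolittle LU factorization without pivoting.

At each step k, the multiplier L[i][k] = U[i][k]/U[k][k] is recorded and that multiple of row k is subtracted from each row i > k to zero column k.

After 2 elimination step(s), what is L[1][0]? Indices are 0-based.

[col 0] pivot -3
  R1 -= 2*R0 → (0, 1, -3)  (L[1][0] := 2)
  R2 -= 3*R0 → (0, -3, 13)  (L[2][0] := 3)
[col 1] pivot 1
  R2 -= -3*R1 → (0, 0, 4)  (L[2][1] := -3)

L[1][0] = 2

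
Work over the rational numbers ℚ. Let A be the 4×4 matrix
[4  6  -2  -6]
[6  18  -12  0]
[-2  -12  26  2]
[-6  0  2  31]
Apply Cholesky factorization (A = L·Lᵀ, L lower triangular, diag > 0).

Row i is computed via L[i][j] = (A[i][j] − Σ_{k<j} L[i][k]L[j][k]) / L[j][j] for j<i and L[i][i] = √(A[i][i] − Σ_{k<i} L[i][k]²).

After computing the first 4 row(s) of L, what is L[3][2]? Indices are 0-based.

Step 1: L[0][0] = √(4) = 2.
  L[1][0] = (6) / L[0][0] = 3.
Step 2: L[1][1] = √(9) = 3.
  L[2][0] = (-2) / L[0][0] = -1.
  L[2][1] = (-9) / L[1][1] = -3.
Step 3: L[2][2] = √(16) = 4.
  L[3][0] = (-6) / L[0][0] = -3.
  L[3][1] = (9) / L[1][1] = 3.
  L[3][2] = (8) / L[2][2] = 2.
Step 4: L[3][3] = √(9) = 3.

L[3][2] = 2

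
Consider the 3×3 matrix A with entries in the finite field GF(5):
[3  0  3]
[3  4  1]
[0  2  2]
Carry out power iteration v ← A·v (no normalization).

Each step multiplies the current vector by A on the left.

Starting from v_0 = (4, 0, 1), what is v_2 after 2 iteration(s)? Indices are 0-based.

v_2 = (1, 4, 0)

v_0 = (4, 0, 1).
v_1 = A·v_0 = (0, 3, 2).
v_2 = A·v_1 = (1, 4, 0).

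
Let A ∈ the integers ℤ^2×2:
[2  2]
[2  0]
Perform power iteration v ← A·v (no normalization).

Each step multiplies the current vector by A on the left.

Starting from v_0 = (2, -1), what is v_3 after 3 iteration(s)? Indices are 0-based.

v_0 = (2, -1).
v_1 = A·v_0 = (2, 4).
v_2 = A·v_1 = (12, 4).
v_3 = A·v_2 = (32, 24).

v_3 = (32, 24)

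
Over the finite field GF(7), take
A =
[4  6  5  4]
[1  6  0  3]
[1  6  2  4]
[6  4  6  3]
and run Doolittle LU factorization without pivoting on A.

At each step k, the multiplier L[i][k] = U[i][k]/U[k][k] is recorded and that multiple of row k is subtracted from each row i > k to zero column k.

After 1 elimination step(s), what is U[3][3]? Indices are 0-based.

U[3][3] = 4

[col 0] pivot 4
  R1 -= 2*R0 → (0, 1, 4, 2)  (L[1][0] := 2)
  R2 -= 2*R0 → (0, 1, 6, 3)  (L[2][0] := 2)
  R3 -= 5*R0 → (0, 2, 2, 4)  (L[3][0] := 5)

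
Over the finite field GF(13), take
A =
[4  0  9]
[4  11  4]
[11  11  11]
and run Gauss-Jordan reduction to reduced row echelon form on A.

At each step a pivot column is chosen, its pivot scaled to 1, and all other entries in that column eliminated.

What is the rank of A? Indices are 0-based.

rank = 3

pivot(0,0)=4: scale R0 → (1, 0, 12)
  clear (1,0): R1 −= (4)R0 → (0, 11, 8)
  clear (2,0): R2 −= (11)R0 → (0, 11, 9)
pivot(1,1)=11: scale R1 → (0, 1, 9)
  clear (2,1): R2 −= (11)R1 → (0, 0, 1)
pivot(2,2)=1: scale R2 → (0, 0, 1)
  clear (0,2): R0 −= (12)R2 → (1, 0, 0)
  clear (1,2): R1 −= (9)R2 → (0, 1, 0)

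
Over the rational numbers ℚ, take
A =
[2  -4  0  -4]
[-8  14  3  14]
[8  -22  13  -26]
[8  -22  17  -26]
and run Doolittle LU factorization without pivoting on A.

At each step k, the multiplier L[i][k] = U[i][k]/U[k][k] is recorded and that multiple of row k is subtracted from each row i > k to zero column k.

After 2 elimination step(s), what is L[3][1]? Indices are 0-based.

[col 0] pivot 2
  R1 -= -4*R0 → (0, -2, 3, -2)  (L[1][0] := -4)
  R2 -= 4*R0 → (0, -6, 13, -10)  (L[2][0] := 4)
  R3 -= 4*R0 → (0, -6, 17, -10)  (L[3][0] := 4)
[col 1] pivot -2
  R2 -= 3*R1 → (0, 0, 4, -4)  (L[2][1] := 3)
  R3 -= 3*R1 → (0, 0, 8, -4)  (L[3][1] := 3)

L[3][1] = 3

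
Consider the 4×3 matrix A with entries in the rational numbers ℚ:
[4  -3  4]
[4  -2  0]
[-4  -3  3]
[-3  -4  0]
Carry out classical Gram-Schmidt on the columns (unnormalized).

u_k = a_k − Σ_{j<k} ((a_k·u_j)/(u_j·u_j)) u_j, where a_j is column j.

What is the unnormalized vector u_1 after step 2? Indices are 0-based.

u_1 = (-187/57, -130/57, -155/57, -72/19)

Step 1: u_0 = a_0 = (4, 4, -4, -3).
Step 2: u_1 = a_1 − (4/57)·u_0 = (-187/57, -130/57, -155/57, -72/19).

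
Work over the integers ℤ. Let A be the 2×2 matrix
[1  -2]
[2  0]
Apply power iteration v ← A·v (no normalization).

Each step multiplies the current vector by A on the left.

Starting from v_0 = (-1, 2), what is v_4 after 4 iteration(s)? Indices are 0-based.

v_0 = (-1, 2).
v_1 = A·v_0 = (-5, -2).
v_2 = A·v_1 = (-1, -10).
v_3 = A·v_2 = (19, -2).
v_4 = A·v_3 = (23, 38).

v_4 = (23, 38)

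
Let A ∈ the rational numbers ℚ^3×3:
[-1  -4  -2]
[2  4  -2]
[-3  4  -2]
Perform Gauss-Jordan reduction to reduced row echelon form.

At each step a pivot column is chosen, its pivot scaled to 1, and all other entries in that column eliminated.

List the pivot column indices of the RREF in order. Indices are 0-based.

[1] R0 /= -1  ⇒  (1, 4, 2)
     R1 -= 2·R0  ⇒  (0, -4, -6)
     R2 -= -3·R0  ⇒  (0, 16, 4)
[2] R1 /= -4  ⇒  (0, 1, 3/2)
     R0 -= 4·R1  ⇒  (1, 0, -4)
     R2 -= 16·R1  ⇒  (0, 0, -20)
[3] R2 /= -20  ⇒  (0, 0, 1)
     R0 -= -4·R2  ⇒  (1, 0, 0)
     R1 -= 3/2·R2  ⇒  (0, 1, 0)

pivot columns: 0, 1, 2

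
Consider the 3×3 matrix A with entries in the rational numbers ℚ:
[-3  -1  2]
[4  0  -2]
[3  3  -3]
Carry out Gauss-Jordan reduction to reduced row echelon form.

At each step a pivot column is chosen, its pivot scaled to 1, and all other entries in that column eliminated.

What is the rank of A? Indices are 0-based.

[1] R0 /= -3  ⇒  (1, 1/3, -2/3)
     R1 -= 4·R0  ⇒  (0, -4/3, 2/3)
     R2 -= 3·R0  ⇒  (0, 2, -1)
[2] R1 /= -4/3  ⇒  (0, 1, -1/2)
     R0 -= 1/3·R1  ⇒  (1, 0, -1/2)
     R2 -= 2·R1  ⇒  (0, 0, 0)
column 2 empty below row 2

rank = 2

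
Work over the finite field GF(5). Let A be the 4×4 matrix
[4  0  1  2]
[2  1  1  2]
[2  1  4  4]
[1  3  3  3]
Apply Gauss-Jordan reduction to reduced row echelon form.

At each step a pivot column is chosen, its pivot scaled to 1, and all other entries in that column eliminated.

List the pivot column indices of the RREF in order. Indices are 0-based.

pivot columns: 0, 1, 2, 3

step 1: normalize row 0 (÷4) = (1, 0, 4, 3)
  row 1: subtract 2×row0 = (0, 1, 3, 1)
  row 2: subtract 2×row0 = (0, 1, 1, 3)
  row 3: subtract 1×row0 = (0, 3, 4, 0)
step 2: normalize row 1 (÷1) = (0, 1, 3, 1)
  row 2: subtract 1×row1 = (0, 0, 3, 2)
  row 3: subtract 3×row1 = (0, 0, 0, 2)
step 3: normalize row 2 (÷3) = (0, 0, 1, 4)
  row 0: subtract 4×row2 = (1, 0, 0, 2)
  row 1: subtract 3×row2 = (0, 1, 0, 4)
step 4: normalize row 3 (÷2) = (0, 0, 0, 1)
  row 0: subtract 2×row3 = (1, 0, 0, 0)
  row 1: subtract 4×row3 = (0, 1, 0, 0)
  row 2: subtract 4×row3 = (0, 0, 1, 0)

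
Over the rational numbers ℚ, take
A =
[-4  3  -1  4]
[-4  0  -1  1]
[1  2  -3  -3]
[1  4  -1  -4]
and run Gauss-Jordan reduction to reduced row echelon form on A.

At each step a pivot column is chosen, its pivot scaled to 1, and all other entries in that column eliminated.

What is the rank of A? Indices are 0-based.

[1] R0 /= -4  ⇒  (1, -3/4, 1/4, -1)
     R1 -= -4·R0  ⇒  (0, -3, 0, -3)
     R2 -= 1·R0  ⇒  (0, 11/4, -13/4, -2)
     R3 -= 1·R0  ⇒  (0, 19/4, -5/4, -3)
[2] R1 /= -3  ⇒  (0, 1, 0, 1)
     R0 -= -3/4·R1  ⇒  (1, 0, 1/4, -1/4)
     R2 -= 11/4·R1  ⇒  (0, 0, -13/4, -19/4)
     R3 -= 19/4·R1  ⇒  (0, 0, -5/4, -31/4)
[3] R2 /= -13/4  ⇒  (0, 0, 1, 19/13)
     R0 -= 1/4·R2  ⇒  (1, 0, 0, -8/13)
     R3 -= -5/4·R2  ⇒  (0, 0, 0, -77/13)
[4] R3 /= -77/13  ⇒  (0, 0, 0, 1)
     R0 -= -8/13·R3  ⇒  (1, 0, 0, 0)
     R1 -= 1·R3  ⇒  (0, 1, 0, 0)
     R2 -= 19/13·R3  ⇒  (0, 0, 1, 0)

rank = 4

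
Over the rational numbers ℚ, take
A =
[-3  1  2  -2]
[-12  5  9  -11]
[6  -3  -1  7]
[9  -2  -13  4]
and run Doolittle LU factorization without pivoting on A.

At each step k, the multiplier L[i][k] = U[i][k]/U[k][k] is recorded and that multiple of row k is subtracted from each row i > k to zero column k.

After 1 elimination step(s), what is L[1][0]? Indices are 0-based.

L[1][0] = 4

Step 1: pivot at (0,0) is -3.
  row1 ← row1 − (4)·row0  ⇒  L[1][0]=4, U row1=(0, 1, 1, -3)
  row2 ← row2 − (-2)·row0  ⇒  L[2][0]=-2, U row2=(0, -1, 3, 3)
  row3 ← row3 − (-3)·row0  ⇒  L[3][0]=-3, U row3=(0, 1, -7, -2)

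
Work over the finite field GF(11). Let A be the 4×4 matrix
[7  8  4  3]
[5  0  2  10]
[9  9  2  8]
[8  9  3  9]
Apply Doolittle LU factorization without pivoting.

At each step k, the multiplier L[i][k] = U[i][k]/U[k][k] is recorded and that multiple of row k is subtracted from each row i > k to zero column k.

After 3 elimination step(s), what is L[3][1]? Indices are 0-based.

k=0: U[0][0]=7
  eliminate (1,0): mult=7, new row 1: (0, 10, 7, 0); set L[1][0]=7
  eliminate (2,0): mult=6, new row 2: (0, 5, 0, 1); set L[2][0]=6
  eliminate (3,0): mult=9, new row 3: (0, 3, 0, 4); set L[3][0]=9
k=1: U[1][1]=10
  eliminate (2,1): mult=6, new row 2: (0, 0, 2, 1); set L[2][1]=6
  eliminate (3,1): mult=8, new row 3: (0, 0, 10, 4); set L[3][1]=8
k=2: U[2][2]=2
  eliminate (3,2): mult=5, new row 3: (0, 0, 0, 10); set L[3][2]=5

L[3][1] = 8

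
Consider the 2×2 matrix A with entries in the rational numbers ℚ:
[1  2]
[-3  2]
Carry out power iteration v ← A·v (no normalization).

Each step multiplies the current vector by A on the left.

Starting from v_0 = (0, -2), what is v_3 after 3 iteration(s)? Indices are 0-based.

v_0 = (0, -2).
v_1 = A·v_0 = (-4, -4).
v_2 = A·v_1 = (-12, 4).
v_3 = A·v_2 = (-4, 44).

v_3 = (-4, 44)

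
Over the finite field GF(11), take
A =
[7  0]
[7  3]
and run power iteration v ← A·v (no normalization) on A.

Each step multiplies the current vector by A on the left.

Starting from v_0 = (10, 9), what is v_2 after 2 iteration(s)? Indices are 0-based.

v_2 = (6, 0)

v_0 = (10, 9).
v_1 = A·v_0 = (4, 9).
v_2 = A·v_1 = (6, 0).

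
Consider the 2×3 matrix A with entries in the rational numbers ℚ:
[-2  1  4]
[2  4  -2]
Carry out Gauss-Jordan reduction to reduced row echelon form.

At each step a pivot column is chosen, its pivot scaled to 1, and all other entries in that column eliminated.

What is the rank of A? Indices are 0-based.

step 1: normalize row 0 (÷-2) = (1, -1/2, -2)
  row 1: subtract 2×row0 = (0, 5, 2)
step 2: normalize row 1 (÷5) = (0, 1, 2/5)
  row 0: subtract -1/2×row1 = (1, 0, -9/5)

rank = 2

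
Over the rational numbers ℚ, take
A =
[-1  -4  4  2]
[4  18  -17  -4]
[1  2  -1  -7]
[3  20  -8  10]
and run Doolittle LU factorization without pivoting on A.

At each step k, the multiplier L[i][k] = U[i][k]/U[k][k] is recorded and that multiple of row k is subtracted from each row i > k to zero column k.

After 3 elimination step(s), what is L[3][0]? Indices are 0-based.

L[3][0] = -3

k=0: U[0][0]=-1
  eliminate (1,0): mult=-4, new row 1: (0, 2, -1, 4); set L[1][0]=-4
  eliminate (2,0): mult=-1, new row 2: (0, -2, 3, -5); set L[2][0]=-1
  eliminate (3,0): mult=-3, new row 3: (0, 8, 4, 16); set L[3][0]=-3
k=1: U[1][1]=2
  eliminate (2,1): mult=-1, new row 2: (0, 0, 2, -1); set L[2][1]=-1
  eliminate (3,1): mult=4, new row 3: (0, 0, 8, 0); set L[3][1]=4
k=2: U[2][2]=2
  eliminate (3,2): mult=4, new row 3: (0, 0, 0, 4); set L[3][2]=4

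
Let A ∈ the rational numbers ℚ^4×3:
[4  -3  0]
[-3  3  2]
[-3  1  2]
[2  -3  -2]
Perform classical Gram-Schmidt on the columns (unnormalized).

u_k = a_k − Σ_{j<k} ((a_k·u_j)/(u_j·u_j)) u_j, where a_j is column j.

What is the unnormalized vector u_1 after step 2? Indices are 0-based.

u_1 = (3/19, 12/19, -26/19, -27/19)

Step 1: u_0 = a_0 = (4, -3, -3, 2).
Step 2: u_1 = a_1 − (-15/19)·u_0 = (3/19, 12/19, -26/19, -27/19).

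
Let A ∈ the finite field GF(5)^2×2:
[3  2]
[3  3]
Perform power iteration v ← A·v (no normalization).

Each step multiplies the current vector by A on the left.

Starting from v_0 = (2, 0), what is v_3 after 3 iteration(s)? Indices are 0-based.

v_0 = (2, 0).
v_1 = A·v_0 = (1, 1).
v_2 = A·v_1 = (0, 1).
v_3 = A·v_2 = (2, 3).

v_3 = (2, 3)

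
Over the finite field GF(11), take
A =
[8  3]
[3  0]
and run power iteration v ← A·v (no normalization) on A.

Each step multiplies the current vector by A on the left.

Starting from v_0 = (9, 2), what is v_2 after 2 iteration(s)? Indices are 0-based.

v_0 = (9, 2).
v_1 = A·v_0 = (1, 5).
v_2 = A·v_1 = (1, 3).

v_2 = (1, 3)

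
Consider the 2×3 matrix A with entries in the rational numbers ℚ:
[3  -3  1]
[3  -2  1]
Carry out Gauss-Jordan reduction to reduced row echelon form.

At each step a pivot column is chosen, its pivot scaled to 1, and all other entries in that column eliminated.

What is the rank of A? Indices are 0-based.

rank = 2

step 1: normalize row 0 (÷3) = (1, -1, 1/3)
  row 1: subtract 3×row0 = (0, 1, 0)
step 2: normalize row 1 (÷1) = (0, 1, 0)
  row 0: subtract -1×row1 = (1, 0, 1/3)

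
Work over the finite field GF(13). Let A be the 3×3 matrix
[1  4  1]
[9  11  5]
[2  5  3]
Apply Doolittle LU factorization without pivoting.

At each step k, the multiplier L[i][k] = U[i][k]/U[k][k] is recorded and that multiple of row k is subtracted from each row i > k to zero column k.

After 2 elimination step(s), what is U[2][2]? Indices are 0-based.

[col 0] pivot 1
  R1 -= 9*R0 → (0, 1, 9)  (L[1][0] := 9)
  R2 -= 2*R0 → (0, 10, 1)  (L[2][0] := 2)
[col 1] pivot 1
  R2 -= 10*R1 → (0, 0, 2)  (L[2][1] := 10)

U[2][2] = 2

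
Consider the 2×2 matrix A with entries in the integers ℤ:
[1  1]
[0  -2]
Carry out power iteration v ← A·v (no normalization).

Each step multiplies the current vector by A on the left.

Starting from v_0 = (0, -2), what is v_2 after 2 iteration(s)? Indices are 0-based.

v_2 = (2, -8)

v_0 = (0, -2).
v_1 = A·v_0 = (-2, 4).
v_2 = A·v_1 = (2, -8).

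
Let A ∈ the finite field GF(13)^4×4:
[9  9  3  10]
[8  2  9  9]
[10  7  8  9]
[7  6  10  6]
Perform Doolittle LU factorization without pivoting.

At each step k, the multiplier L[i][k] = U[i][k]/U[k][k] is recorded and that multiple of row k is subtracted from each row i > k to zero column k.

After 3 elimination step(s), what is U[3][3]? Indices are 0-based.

U[3][3] = 10

Step 1: pivot at (0,0) is 9.
  row1 ← row1 − (11)·row0  ⇒  L[1][0]=11, U row1=(0, 7, 2, 3)
  row2 ← row2 − (4)·row0  ⇒  L[2][0]=4, U row2=(0, 10, 9, 8)
  row3 ← row3 − (8)·row0  ⇒  L[3][0]=8, U row3=(0, 12, 12, 4)
Step 2: pivot at (1,1) is 7.
  row2 ← row2 − (7)·row1  ⇒  L[2][1]=7, U row2=(0, 0, 8, 0)
  row3 ← row3 − (11)·row1  ⇒  L[3][1]=11, U row3=(0, 0, 3, 10)
Step 3: pivot at (2,2) is 8.
  row3 ← row3 − (2)·row2  ⇒  L[3][2]=2, U row3=(0, 0, 0, 10)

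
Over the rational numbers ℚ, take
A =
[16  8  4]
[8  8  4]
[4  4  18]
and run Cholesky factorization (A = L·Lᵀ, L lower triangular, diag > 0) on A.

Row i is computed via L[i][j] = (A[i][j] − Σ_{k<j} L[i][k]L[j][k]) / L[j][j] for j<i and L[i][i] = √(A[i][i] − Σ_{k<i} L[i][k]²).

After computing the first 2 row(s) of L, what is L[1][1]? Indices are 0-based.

Step 1: L[0][0] = √(16) = 4.
  L[1][0] = (8) / L[0][0] = 2.
Step 2: L[1][1] = √(4) = 2.

L[1][1] = 2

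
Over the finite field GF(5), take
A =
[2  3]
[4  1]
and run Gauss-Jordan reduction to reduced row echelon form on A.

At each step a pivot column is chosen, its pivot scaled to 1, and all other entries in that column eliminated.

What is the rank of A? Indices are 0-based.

pivot(0,0)=2: scale R0 → (1, 4)
  clear (1,0): R1 −= (4)R0 → (0, 0)
col 1: no nonzero at/below row 1; advance.

rank = 1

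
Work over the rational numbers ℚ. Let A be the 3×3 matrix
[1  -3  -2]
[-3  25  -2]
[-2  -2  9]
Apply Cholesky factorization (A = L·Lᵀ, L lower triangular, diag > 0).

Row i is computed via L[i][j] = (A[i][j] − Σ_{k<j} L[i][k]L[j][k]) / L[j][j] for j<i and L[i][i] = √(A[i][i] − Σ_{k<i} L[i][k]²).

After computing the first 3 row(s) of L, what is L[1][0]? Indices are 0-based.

L[1][0] = -3

Step 1: L[0][0] = √(1) = 1.
  L[1][0] = (-3) / L[0][0] = -3.
Step 2: L[1][1] = √(16) = 4.
  L[2][0] = (-2) / L[0][0] = -2.
  L[2][1] = (-8) / L[1][1] = -2.
Step 3: L[2][2] = √(1) = 1.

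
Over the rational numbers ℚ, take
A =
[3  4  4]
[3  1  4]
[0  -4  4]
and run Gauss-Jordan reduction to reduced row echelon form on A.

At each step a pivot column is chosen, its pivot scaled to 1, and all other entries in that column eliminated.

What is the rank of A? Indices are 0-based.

rank = 3

[1] R0 /= 3  ⇒  (1, 4/3, 4/3)
     R1 -= 3·R0  ⇒  (0, -3, 0)
[2] R1 /= -3  ⇒  (0, 1, 0)
     R0 -= 4/3·R1  ⇒  (1, 0, 4/3)
     R2 -= -4·R1  ⇒  (0, 0, 4)
[3] R2 /= 4  ⇒  (0, 0, 1)
     R0 -= 4/3·R2  ⇒  (1, 0, 0)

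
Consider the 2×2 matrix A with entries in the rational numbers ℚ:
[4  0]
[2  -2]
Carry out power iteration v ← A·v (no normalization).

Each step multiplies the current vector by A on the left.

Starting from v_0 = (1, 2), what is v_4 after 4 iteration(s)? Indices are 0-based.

v_0 = (1, 2).
v_1 = A·v_0 = (4, -2).
v_2 = A·v_1 = (16, 12).
v_3 = A·v_2 = (64, 8).
v_4 = A·v_3 = (256, 112).

v_4 = (256, 112)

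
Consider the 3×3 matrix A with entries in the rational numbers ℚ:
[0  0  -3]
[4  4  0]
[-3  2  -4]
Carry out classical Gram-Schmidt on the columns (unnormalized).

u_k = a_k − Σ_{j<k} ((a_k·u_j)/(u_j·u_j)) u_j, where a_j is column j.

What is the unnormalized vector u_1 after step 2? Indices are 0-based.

Step 1: u_0 = a_0 = (0, 4, -3).
Step 2: u_1 = a_1 − (2/5)·u_0 = (0, 12/5, 16/5).

u_1 = (0, 12/5, 16/5)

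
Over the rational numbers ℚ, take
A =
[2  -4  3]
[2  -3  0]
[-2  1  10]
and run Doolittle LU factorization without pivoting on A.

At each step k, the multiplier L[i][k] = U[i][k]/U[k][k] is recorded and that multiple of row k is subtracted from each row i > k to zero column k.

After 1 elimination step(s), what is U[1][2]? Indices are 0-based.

k=0: U[0][0]=2
  eliminate (1,0): mult=1, new row 1: (0, 1, -3); set L[1][0]=1
  eliminate (2,0): mult=-1, new row 2: (0, -3, 13); set L[2][0]=-1

U[1][2] = -3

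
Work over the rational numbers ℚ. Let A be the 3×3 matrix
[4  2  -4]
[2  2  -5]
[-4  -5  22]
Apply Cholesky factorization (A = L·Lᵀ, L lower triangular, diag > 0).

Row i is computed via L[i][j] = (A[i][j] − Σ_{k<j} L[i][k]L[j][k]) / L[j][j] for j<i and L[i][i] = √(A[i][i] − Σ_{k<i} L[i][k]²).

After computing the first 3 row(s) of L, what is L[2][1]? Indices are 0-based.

L[2][1] = -3

Step 1: L[0][0] = √(4) = 2.
  L[1][0] = (2) / L[0][0] = 1.
Step 2: L[1][1] = √(1) = 1.
  L[2][0] = (-4) / L[0][0] = -2.
  L[2][1] = (-3) / L[1][1] = -3.
Step 3: L[2][2] = √(9) = 3.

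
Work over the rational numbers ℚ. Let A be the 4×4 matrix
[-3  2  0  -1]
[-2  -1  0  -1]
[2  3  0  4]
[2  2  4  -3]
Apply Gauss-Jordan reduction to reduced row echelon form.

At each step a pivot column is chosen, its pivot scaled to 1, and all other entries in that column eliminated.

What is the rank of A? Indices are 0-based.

rank = 4

step 1: normalize row 0 (÷-3) = (1, -2/3, 0, 1/3)
  row 1: subtract -2×row0 = (0, -7/3, 0, -1/3)
  row 2: subtract 2×row0 = (0, 13/3, 0, 10/3)
  row 3: subtract 2×row0 = (0, 10/3, 4, -11/3)
step 2: normalize row 1 (÷-7/3) = (0, 1, 0, 1/7)
  row 0: subtract -2/3×row1 = (1, 0, 0, 3/7)
  row 2: subtract 13/3×row1 = (0, 0, 0, 19/7)
  row 3: subtract 10/3×row1 = (0, 0, 4, -29/7)
step 3: exchange rows 2,3
step 3: normalize row 2 (÷4) = (0, 0, 1, -29/28)
step 4: normalize row 3 (÷19/7) = (0, 0, 0, 1)
  row 0: subtract 3/7×row3 = (1, 0, 0, 0)
  row 1: subtract 1/7×row3 = (0, 1, 0, 0)
  row 2: subtract -29/28×row3 = (0, 0, 1, 0)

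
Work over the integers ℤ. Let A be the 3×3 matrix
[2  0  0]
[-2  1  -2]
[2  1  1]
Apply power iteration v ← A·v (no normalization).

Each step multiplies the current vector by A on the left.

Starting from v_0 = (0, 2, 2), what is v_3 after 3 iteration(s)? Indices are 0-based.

v_3 = (0, -14, -8)

v_0 = (0, 2, 2).
v_1 = A·v_0 = (0, -2, 4).
v_2 = A·v_1 = (0, -10, 2).
v_3 = A·v_2 = (0, -14, -8).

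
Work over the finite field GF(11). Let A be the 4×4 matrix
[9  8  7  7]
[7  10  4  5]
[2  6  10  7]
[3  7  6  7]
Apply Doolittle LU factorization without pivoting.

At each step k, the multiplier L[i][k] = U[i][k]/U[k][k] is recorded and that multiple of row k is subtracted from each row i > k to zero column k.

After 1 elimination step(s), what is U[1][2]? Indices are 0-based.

[col 0] pivot 9
  R1 -= 2*R0 → (0, 5, 1, 2)  (L[1][0] := 2)
  R2 -= 10*R0 → (0, 3, 6, 3)  (L[2][0] := 10)
  R3 -= 4*R0 → (0, 8, 0, 1)  (L[3][0] := 4)

U[1][2] = 1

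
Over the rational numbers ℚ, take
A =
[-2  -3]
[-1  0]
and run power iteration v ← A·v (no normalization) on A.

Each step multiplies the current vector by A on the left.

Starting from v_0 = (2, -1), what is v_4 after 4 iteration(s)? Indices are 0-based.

v_4 = (62, 19)

v_0 = (2, -1).
v_1 = A·v_0 = (-1, -2).
v_2 = A·v_1 = (8, 1).
v_3 = A·v_2 = (-19, -8).
v_4 = A·v_3 = (62, 19).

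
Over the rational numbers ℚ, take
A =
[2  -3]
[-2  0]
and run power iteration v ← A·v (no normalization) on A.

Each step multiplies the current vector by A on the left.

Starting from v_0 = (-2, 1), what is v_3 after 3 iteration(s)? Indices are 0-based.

v_3 = (-94, 52)

v_0 = (-2, 1).
v_1 = A·v_0 = (-7, 4).
v_2 = A·v_1 = (-26, 14).
v_3 = A·v_2 = (-94, 52).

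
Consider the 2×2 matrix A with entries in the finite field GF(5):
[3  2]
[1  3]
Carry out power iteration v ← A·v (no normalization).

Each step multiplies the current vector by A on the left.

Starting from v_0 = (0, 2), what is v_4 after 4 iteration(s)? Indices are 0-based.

v_0 = (0, 2).
v_1 = A·v_0 = (4, 1).
v_2 = A·v_1 = (4, 2).
v_3 = A·v_2 = (1, 0).
v_4 = A·v_3 = (3, 1).

v_4 = (3, 1)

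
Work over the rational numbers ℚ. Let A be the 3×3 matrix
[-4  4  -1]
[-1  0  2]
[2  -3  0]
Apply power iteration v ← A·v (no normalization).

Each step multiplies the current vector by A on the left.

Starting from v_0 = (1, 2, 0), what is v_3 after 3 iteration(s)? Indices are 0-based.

v_3 = (5, 38, 4)

v_0 = (1, 2, 0).
v_1 = A·v_0 = (4, -1, -4).
v_2 = A·v_1 = (-16, -12, 11).
v_3 = A·v_2 = (5, 38, 4).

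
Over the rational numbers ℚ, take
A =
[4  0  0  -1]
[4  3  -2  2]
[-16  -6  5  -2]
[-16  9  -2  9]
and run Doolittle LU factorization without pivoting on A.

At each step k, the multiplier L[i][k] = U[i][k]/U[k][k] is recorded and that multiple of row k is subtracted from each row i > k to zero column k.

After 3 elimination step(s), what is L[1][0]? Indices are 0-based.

L[1][0] = 1

Step 1: pivot at (0,0) is 4.
  row1 ← row1 − (1)·row0  ⇒  L[1][0]=1, U row1=(0, 3, -2, 3)
  row2 ← row2 − (-4)·row0  ⇒  L[2][0]=-4, U row2=(0, -6, 5, -6)
  row3 ← row3 − (-4)·row0  ⇒  L[3][0]=-4, U row3=(0, 9, -2, 5)
Step 2: pivot at (1,1) is 3.
  row2 ← row2 − (-2)·row1  ⇒  L[2][1]=-2, U row2=(0, 0, 1, 0)
  row3 ← row3 − (3)·row1  ⇒  L[3][1]=3, U row3=(0, 0, 4, -4)
Step 3: pivot at (2,2) is 1.
  row3 ← row3 − (4)·row2  ⇒  L[3][2]=4, U row3=(0, 0, 0, -4)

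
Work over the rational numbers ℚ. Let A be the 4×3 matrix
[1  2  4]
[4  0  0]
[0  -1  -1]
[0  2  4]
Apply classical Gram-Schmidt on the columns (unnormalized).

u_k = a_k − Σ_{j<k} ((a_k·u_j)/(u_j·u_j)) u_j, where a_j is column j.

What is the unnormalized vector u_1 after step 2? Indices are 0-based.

u_1 = (32/17, -8/17, -1, 2)

Step 1: u_0 = a_0 = (1, 4, 0, 0).
Step 2: u_1 = a_1 − (2/17)·u_0 = (32/17, -8/17, -1, 2).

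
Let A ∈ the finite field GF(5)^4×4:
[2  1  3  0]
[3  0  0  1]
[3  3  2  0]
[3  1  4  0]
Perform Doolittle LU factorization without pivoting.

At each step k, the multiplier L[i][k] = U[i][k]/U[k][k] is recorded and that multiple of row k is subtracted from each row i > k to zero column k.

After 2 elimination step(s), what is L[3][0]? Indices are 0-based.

[col 0] pivot 2
  R1 -= 4*R0 → (0, 1, 3, 1)  (L[1][0] := 4)
  R2 -= 4*R0 → (0, 4, 0, 0)  (L[2][0] := 4)
  R3 -= 4*R0 → (0, 2, 2, 0)  (L[3][0] := 4)
[col 1] pivot 1
  R2 -= 4*R1 → (0, 0, 3, 1)  (L[2][1] := 4)
  R3 -= 2*R1 → (0, 0, 1, 3)  (L[3][1] := 2)

L[3][0] = 4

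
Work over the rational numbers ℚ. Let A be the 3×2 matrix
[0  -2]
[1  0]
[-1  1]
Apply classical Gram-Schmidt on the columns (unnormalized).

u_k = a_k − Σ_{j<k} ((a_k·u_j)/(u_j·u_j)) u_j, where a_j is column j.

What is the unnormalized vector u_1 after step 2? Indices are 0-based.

u_1 = (-2, 1/2, 1/2)

Step 1: u_0 = a_0 = (0, 1, -1).
Step 2: u_1 = a_1 − (-1/2)·u_0 = (-2, 1/2, 1/2).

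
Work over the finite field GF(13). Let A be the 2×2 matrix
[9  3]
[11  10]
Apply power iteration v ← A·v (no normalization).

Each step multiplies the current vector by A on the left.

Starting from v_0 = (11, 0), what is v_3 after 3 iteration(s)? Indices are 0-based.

v_0 = (11, 0).
v_1 = A·v_0 = (8, 4).
v_2 = A·v_1 = (6, 11).
v_3 = A·v_2 = (9, 7).

v_3 = (9, 7)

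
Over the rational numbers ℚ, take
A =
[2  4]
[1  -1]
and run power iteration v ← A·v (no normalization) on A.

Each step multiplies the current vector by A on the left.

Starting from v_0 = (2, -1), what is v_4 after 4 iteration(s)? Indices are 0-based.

v_4 = (84, -3)

v_0 = (2, -1).
v_1 = A·v_0 = (0, 3).
v_2 = A·v_1 = (12, -3).
v_3 = A·v_2 = (12, 15).
v_4 = A·v_3 = (84, -3).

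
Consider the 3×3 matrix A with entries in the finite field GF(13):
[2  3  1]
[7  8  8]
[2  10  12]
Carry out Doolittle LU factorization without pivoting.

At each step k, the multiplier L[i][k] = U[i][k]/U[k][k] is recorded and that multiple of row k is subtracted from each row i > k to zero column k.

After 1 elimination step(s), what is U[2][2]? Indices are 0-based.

U[2][2] = 11

k=0: U[0][0]=2
  eliminate (1,0): mult=10, new row 1: (0, 4, 11); set L[1][0]=10
  eliminate (2,0): mult=1, new row 2: (0, 7, 11); set L[2][0]=1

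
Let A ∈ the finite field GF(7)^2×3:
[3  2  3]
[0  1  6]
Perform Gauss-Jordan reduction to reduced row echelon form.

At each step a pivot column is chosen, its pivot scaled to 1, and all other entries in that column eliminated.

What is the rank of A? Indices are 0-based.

pivot(0,0)=3: scale R0 → (1, 3, 1)
pivot(1,1)=1: scale R1 → (0, 1, 6)
  clear (0,1): R0 −= (3)R1 → (1, 0, 4)

rank = 2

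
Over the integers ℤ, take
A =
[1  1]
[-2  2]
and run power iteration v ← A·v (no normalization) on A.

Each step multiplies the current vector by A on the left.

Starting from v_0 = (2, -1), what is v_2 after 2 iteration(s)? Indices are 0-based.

v_0 = (2, -1).
v_1 = A·v_0 = (1, -6).
v_2 = A·v_1 = (-5, -14).

v_2 = (-5, -14)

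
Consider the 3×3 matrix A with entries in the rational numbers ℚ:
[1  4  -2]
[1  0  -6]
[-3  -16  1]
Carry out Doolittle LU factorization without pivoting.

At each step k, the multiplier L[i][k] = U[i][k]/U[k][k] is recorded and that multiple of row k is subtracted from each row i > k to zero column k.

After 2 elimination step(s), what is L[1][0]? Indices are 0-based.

k=0: U[0][0]=1
  eliminate (1,0): mult=1, new row 1: (0, -4, -4); set L[1][0]=1
  eliminate (2,0): mult=-3, new row 2: (0, -4, -5); set L[2][0]=-3
k=1: U[1][1]=-4
  eliminate (2,1): mult=1, new row 2: (0, 0, -1); set L[2][1]=1

L[1][0] = 1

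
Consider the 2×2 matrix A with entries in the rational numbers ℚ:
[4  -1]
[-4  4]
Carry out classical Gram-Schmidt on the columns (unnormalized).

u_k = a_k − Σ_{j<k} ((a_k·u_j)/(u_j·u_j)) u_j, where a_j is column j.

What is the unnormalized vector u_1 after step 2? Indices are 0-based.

u_1 = (3/2, 3/2)

Step 1: u_0 = a_0 = (4, -4).
Step 2: u_1 = a_1 − (-5/8)·u_0 = (3/2, 3/2).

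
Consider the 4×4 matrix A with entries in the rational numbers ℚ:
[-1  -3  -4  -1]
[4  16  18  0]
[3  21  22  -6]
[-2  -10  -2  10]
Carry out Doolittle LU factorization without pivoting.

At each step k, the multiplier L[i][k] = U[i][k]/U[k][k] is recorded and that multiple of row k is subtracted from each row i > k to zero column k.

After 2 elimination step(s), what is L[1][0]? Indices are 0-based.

L[1][0] = -4

k=0: U[0][0]=-1
  eliminate (1,0): mult=-4, new row 1: (0, 4, 2, -4); set L[1][0]=-4
  eliminate (2,0): mult=-3, new row 2: (0, 12, 10, -9); set L[2][0]=-3
  eliminate (3,0): mult=2, new row 3: (0, -4, 6, 12); set L[3][0]=2
k=1: U[1][1]=4
  eliminate (2,1): mult=3, new row 2: (0, 0, 4, 3); set L[2][1]=3
  eliminate (3,1): mult=-1, new row 3: (0, 0, 8, 8); set L[3][1]=-1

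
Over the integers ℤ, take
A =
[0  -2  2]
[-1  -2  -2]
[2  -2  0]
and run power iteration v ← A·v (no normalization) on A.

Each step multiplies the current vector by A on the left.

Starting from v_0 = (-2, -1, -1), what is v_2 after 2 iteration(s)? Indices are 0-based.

v_0 = (-2, -1, -1).
v_1 = A·v_0 = (0, 6, -2).
v_2 = A·v_1 = (-16, -8, -12).

v_2 = (-16, -8, -12)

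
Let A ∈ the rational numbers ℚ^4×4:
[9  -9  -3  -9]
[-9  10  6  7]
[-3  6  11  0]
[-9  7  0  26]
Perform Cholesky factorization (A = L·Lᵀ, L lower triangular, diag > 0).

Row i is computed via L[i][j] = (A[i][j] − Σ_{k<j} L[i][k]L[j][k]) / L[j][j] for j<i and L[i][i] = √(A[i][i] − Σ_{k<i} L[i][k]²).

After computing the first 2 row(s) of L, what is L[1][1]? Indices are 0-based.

L[1][1] = 1

Step 1: L[0][0] = √(9) = 3.
  L[1][0] = (-9) / L[0][0] = -3.
Step 2: L[1][1] = √(1) = 1.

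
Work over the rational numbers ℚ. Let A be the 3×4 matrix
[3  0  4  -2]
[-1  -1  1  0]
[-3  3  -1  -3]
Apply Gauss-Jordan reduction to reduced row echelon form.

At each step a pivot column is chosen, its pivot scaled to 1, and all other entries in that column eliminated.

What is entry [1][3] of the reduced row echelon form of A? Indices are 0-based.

step 1: normalize row 0 (÷3) = (1, 0, 4/3, -2/3)
  row 1: subtract -1×row0 = (0, -1, 7/3, -2/3)
  row 2: subtract -3×row0 = (0, 3, 3, -5)
step 2: normalize row 1 (÷-1) = (0, 1, -7/3, 2/3)
  row 2: subtract 3×row1 = (0, 0, 10, -7)
step 3: normalize row 2 (÷10) = (0, 0, 1, -7/10)
  row 0: subtract 4/3×row2 = (1, 0, 0, 4/15)
  row 1: subtract -7/3×row2 = (0, 1, 0, -29/30)

M[1][3] = -29/30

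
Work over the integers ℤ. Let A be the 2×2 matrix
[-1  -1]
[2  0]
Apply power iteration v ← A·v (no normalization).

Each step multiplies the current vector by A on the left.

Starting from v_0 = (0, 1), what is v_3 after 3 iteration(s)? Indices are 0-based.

v_0 = (0, 1).
v_1 = A·v_0 = (-1, 0).
v_2 = A·v_1 = (1, -2).
v_3 = A·v_2 = (1, 2).

v_3 = (1, 2)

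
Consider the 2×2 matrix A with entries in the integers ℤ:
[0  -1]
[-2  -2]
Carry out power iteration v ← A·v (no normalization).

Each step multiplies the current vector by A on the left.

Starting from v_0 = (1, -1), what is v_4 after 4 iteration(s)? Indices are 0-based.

v_0 = (1, -1).
v_1 = A·v_0 = (1, 0).
v_2 = A·v_1 = (0, -2).
v_3 = A·v_2 = (2, 4).
v_4 = A·v_3 = (-4, -12).

v_4 = (-4, -12)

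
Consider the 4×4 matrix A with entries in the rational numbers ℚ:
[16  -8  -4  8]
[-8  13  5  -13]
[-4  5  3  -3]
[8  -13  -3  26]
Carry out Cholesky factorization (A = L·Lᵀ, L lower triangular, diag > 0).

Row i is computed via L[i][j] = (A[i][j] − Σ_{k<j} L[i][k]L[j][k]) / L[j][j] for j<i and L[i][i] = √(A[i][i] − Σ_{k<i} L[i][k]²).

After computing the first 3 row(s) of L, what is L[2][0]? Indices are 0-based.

L[2][0] = -1

Step 1: L[0][0] = √(16) = 4.
  L[1][0] = (-8) / L[0][0] = -2.
Step 2: L[1][1] = √(9) = 3.
  L[2][0] = (-4) / L[0][0] = -1.
  L[2][1] = (3) / L[1][1] = 1.
Step 3: L[2][2] = √(1) = 1.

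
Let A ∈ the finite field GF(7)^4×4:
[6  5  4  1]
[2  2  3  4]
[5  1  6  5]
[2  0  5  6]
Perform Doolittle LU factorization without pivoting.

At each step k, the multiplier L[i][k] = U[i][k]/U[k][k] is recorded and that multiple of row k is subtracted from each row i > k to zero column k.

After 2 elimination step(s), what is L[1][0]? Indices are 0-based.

k=0: U[0][0]=6
  eliminate (1,0): mult=5, new row 1: (0, 5, 4, 6); set L[1][0]=5
  eliminate (2,0): mult=2, new row 2: (0, 5, 5, 3); set L[2][0]=2
  eliminate (3,0): mult=5, new row 3: (0, 3, 6, 1); set L[3][0]=5
k=1: U[1][1]=5
  eliminate (2,1): mult=1, new row 2: (0, 0, 1, 4); set L[2][1]=1
  eliminate (3,1): mult=2, new row 3: (0, 0, 5, 3); set L[3][1]=2

L[1][0] = 5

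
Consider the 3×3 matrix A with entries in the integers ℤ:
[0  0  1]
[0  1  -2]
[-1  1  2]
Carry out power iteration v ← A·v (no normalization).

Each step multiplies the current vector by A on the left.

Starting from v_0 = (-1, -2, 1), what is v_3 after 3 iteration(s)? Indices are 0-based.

v_0 = (-1, -2, 1).
v_1 = A·v_0 = (1, -4, 1).
v_2 = A·v_1 = (1, -6, -3).
v_3 = A·v_2 = (-3, 0, -13).

v_3 = (-3, 0, -13)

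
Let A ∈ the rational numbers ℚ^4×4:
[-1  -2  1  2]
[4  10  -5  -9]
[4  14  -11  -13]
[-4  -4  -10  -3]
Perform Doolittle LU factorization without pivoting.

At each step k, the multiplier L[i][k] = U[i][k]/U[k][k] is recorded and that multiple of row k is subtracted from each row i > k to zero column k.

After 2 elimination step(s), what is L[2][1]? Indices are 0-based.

Step 1: pivot at (0,0) is -1.
  row1 ← row1 − (-4)·row0  ⇒  L[1][0]=-4, U row1=(0, 2, -1, -1)
  row2 ← row2 − (-4)·row0  ⇒  L[2][0]=-4, U row2=(0, 6, -7, -5)
  row3 ← row3 − (4)·row0  ⇒  L[3][0]=4, U row3=(0, 4, -14, -11)
Step 2: pivot at (1,1) is 2.
  row2 ← row2 − (3)·row1  ⇒  L[2][1]=3, U row2=(0, 0, -4, -2)
  row3 ← row3 − (2)·row1  ⇒  L[3][1]=2, U row3=(0, 0, -12, -9)

L[2][1] = 3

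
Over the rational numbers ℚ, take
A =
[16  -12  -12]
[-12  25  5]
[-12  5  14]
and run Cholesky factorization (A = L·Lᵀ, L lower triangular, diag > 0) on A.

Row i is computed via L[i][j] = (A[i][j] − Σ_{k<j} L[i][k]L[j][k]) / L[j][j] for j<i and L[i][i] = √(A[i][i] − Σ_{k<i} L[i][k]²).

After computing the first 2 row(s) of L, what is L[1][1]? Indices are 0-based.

Step 1: L[0][0] = √(16) = 4.
  L[1][0] = (-12) / L[0][0] = -3.
Step 2: L[1][1] = √(16) = 4.

L[1][1] = 4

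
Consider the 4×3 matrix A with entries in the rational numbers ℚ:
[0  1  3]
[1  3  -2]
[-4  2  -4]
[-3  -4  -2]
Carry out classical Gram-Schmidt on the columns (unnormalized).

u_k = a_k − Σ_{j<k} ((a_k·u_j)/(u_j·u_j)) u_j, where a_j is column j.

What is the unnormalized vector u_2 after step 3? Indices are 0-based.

Step 1: u_0 = a_0 = (0, 1, -4, -3).
Step 2: u_1 = a_1 − (7/26)·u_0 = (1, 71/26, 40/13, -83/26).
Step 3: u_2 = a_2 − (10/13)·u_0 − (-218/731)·u_1 = (2411/731, -1429/731, -4/731, -471/731).

u_2 = (2411/731, -1429/731, -4/731, -471/731)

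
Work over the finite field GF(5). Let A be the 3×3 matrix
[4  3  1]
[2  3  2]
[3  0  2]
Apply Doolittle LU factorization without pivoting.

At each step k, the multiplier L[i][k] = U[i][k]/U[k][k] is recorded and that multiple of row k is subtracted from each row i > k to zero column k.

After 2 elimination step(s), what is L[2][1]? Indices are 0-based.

k=0: U[0][0]=4
  eliminate (1,0): mult=3, new row 1: (0, 4, 4); set L[1][0]=3
  eliminate (2,0): mult=2, new row 2: (0, 4, 0); set L[2][0]=2
k=1: U[1][1]=4
  eliminate (2,1): mult=1, new row 2: (0, 0, 1); set L[2][1]=1

L[2][1] = 1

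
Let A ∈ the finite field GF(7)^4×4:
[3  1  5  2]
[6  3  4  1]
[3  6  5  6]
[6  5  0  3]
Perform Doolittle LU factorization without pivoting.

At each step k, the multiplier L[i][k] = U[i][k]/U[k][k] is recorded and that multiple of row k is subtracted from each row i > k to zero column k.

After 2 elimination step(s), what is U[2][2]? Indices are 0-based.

U[2][2] = 2

[col 0] pivot 3
  R1 -= 2*R0 → (0, 1, 1, 4)  (L[1][0] := 2)
  R2 -= 1*R0 → (0, 5, 0, 4)  (L[2][0] := 1)
  R3 -= 2*R0 → (0, 3, 4, 6)  (L[3][0] := 2)
[col 1] pivot 1
  R2 -= 5*R1 → (0, 0, 2, 5)  (L[2][1] := 5)
  R3 -= 3*R1 → (0, 0, 1, 1)  (L[3][1] := 3)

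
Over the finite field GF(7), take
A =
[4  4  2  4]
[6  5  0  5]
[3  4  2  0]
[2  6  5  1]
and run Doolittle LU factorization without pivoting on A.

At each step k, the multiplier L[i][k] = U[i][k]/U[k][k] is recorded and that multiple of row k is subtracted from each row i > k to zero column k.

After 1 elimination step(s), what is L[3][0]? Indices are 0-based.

k=0: U[0][0]=4
  eliminate (1,0): mult=5, new row 1: (0, 6, 4, 6); set L[1][0]=5
  eliminate (2,0): mult=6, new row 2: (0, 1, 4, 4); set L[2][0]=6
  eliminate (3,0): mult=4, new row 3: (0, 4, 4, 6); set L[3][0]=4

L[3][0] = 4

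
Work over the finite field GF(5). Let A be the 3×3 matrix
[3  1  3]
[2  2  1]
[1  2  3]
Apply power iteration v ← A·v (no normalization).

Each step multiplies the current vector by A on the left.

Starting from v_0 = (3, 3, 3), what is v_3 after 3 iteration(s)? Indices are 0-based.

v_3 = (1, 4, 2)

v_0 = (3, 3, 3).
v_1 = A·v_0 = (1, 0, 3).
v_2 = A·v_1 = (2, 0, 0).
v_3 = A·v_2 = (1, 4, 2).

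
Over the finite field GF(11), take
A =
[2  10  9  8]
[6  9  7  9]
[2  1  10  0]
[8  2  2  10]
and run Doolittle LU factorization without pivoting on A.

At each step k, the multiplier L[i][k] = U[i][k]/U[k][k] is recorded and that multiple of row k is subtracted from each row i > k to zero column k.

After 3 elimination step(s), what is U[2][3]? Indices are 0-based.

U[2][3] = 0

[col 0] pivot 2
  R1 -= 3*R0 → (0, 1, 2, 7)  (L[1][0] := 3)
  R2 -= 1*R0 → (0, 2, 1, 3)  (L[2][0] := 1)
  R3 -= 4*R0 → (0, 6, 10, 0)  (L[3][0] := 4)
[col 1] pivot 1
  R2 -= 2*R1 → (0, 0, 8, 0)  (L[2][1] := 2)
  R3 -= 6*R1 → (0, 0, 9, 2)  (L[3][1] := 6)
[col 2] pivot 8
  R3 -= 8*R2 → (0, 0, 0, 2)  (L[3][2] := 8)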